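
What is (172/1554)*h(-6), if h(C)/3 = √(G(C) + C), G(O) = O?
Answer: 172*I*√3/259 ≈ 1.1502*I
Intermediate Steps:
h(C) = 3*√2*√C (h(C) = 3*√(C + C) = 3*√(2*C) = 3*(√2*√C) = 3*√2*√C)
(172/1554)*h(-6) = (172/1554)*(3*√2*√(-6)) = (172*(1/1554))*(3*√2*(I*√6)) = 86*(6*I*√3)/777 = 172*I*√3/259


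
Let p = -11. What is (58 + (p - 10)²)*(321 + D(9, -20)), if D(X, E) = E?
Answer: 150199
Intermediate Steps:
(58 + (p - 10)²)*(321 + D(9, -20)) = (58 + (-11 - 10)²)*(321 - 20) = (58 + (-21)²)*301 = (58 + 441)*301 = 499*301 = 150199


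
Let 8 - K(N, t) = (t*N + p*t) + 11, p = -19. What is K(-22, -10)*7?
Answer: -2891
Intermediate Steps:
K(N, t) = -3 + 19*t - N*t (K(N, t) = 8 - ((t*N - 19*t) + 11) = 8 - ((N*t - 19*t) + 11) = 8 - ((-19*t + N*t) + 11) = 8 - (11 - 19*t + N*t) = 8 + (-11 + 19*t - N*t) = -3 + 19*t - N*t)
K(-22, -10)*7 = (-3 + 19*(-10) - 1*(-22)*(-10))*7 = (-3 - 190 - 220)*7 = -413*7 = -2891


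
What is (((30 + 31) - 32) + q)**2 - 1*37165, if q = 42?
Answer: -32124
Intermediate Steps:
(((30 + 31) - 32) + q)**2 - 1*37165 = (((30 + 31) - 32) + 42)**2 - 1*37165 = ((61 - 32) + 42)**2 - 37165 = (29 + 42)**2 - 37165 = 71**2 - 37165 = 5041 - 37165 = -32124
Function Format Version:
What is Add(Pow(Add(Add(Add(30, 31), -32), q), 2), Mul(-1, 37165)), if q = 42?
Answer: -32124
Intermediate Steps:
Add(Pow(Add(Add(Add(30, 31), -32), q), 2), Mul(-1, 37165)) = Add(Pow(Add(Add(Add(30, 31), -32), 42), 2), Mul(-1, 37165)) = Add(Pow(Add(Add(61, -32), 42), 2), -37165) = Add(Pow(Add(29, 42), 2), -37165) = Add(Pow(71, 2), -37165) = Add(5041, -37165) = -32124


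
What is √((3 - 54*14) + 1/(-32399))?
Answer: 4*I*√49401282422/32399 ≈ 27.441*I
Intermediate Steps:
√((3 - 54*14) + 1/(-32399)) = √((3 - 756) - 1/32399) = √(-753 - 1/32399) = √(-24396448/32399) = 4*I*√49401282422/32399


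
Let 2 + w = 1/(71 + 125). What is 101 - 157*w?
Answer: 81183/196 ≈ 414.20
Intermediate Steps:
w = -391/196 (w = -2 + 1/(71 + 125) = -2 + 1/196 = -391/196 ≈ -1.9949)
101 - 157*w = 101 - 157*(-391/196) = 101 + 61387/196 = 81183/196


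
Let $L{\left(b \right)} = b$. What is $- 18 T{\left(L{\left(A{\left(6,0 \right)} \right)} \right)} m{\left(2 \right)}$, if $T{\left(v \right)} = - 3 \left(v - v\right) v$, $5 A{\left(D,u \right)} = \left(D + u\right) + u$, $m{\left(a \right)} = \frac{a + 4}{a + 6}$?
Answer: $0$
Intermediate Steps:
$m{\left(a \right)} = \frac{4 + a}{6 + a}$
$A{\left(D,u \right)} = \frac{D}{5} + \frac{2 u}{5}$ ($A{\left(D,u \right)} = \frac{\left(D + u\right) + u}{5} = \frac{D + 2 u}{5} = \frac{D}{5} + \frac{2 u}{5}$)
$T{\left(v \right)} = 0$ ($T{\left(v \right)} = \left(-3\right) 0 v = 0 v = 0$)
$- 18 T{\left(L{\left(A{\left(6,0 \right)} \right)} \right)} m{\left(2 \right)} = \left(-18\right) 0 \frac{4 + 2}{6 + 2} = 0 \cdot \frac{1}{8} \cdot 6 = 0 \cdot \frac{3}{4} = 0$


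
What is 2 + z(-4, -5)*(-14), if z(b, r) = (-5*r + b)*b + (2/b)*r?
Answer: 1143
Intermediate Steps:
z(b, r) = b*(b - 5*r) + 2*r/b (z(b, r) = (b - 5*r)*b + 2*r/b = b*(b - 5*r) + 2*r/b)
2 + z(-4, -5)*(-14) = 2 + ((2*(-5) + (-4)²*(-4 - 5*(-5)))/(-4))*(-14) = 2 - (-10 + 16*(-4 + 25))/4*(-14) = 2 - (-10 + 16*21)/4*(-14) = 2 - (-10 + 336)/4*(-14) = 2 - ¼*326*(-14) = 2 - 163/2*(-14) = 2 + 1141 = 1143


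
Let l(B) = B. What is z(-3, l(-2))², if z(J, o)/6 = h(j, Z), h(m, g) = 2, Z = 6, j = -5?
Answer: 144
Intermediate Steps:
z(J, o) = 12 (z(J, o) = 6*2 = 12)
z(-3, l(-2))² = 12² = 144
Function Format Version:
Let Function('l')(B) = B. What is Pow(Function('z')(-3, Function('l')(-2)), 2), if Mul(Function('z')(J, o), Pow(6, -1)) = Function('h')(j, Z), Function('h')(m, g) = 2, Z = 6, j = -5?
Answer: 144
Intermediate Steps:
Function('z')(J, o) = 12 (Function('z')(J, o) = Mul(6, 2) = 12)
Pow(Function('z')(-3, Function('l')(-2)), 2) = Pow(12, 2) = 144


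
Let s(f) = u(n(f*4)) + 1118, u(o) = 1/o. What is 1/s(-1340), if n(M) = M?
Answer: 5360/5992479 ≈ 0.00089445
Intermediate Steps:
s(f) = 1118 + 1/(4*f) (s(f) = 1/(f*4) + 1118 = 1/(4*f) + 1118 = 1118 + 1/(4*f))
1/s(-1340) = 1/(1118 + (1/4)/(-1340)) = 1/(1118 + (1/4)*(-1/1340)) = 1/(1118 - 1/5360) = 1/(5992479/5360) = 5360/5992479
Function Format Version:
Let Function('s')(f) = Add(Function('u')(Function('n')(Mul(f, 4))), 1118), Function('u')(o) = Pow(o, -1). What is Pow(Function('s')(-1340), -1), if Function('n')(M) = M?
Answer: Rational(5360, 5992479) ≈ 0.00089445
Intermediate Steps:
Function('s')(f) = Add(1118, Mul(Rational(1, 4), Pow(f, -1))) (Function('s')(f) = Add(Pow(Mul(f, 4), -1), 1118) = Add(Pow(Mul(4, f), -1), 1118) = Add(Mul(Rational(1, 4), Pow(f, -1)), 1118) = Add(1118, Mul(Rational(1, 4), Pow(f, -1))))
Pow(Function('s')(-1340), -1) = Pow(Add(1118, Mul(Rational(1, 4), Pow(-1340, -1))), -1) = Pow(Add(1118, Mul(Rational(1, 4), Rational(-1, 1340))), -1) = Pow(Add(1118, Rational(-1, 5360)), -1) = Pow(Rational(5992479, 5360), -1) = Rational(5360, 5992479)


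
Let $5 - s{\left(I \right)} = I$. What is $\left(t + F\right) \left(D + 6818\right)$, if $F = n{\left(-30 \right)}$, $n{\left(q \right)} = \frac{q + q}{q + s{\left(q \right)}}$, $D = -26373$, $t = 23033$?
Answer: $-450175655$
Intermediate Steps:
$s{\left(I \right)} = 5 - I$
$n{\left(q \right)} = \frac{2 q}{5}$ ($n{\left(q \right)} = \frac{q + q}{q - \left(-5 + q\right)} = \frac{2 q}{5}$)
$F = -12$ ($F = \frac{2}{5} \left(-30\right) = -12$)
$\left(t + F\right) \left(D + 6818\right) = \left(23033 - 12\right) \left(-26373 + 6818\right) = 23021 \left(-19555\right) = -450175655$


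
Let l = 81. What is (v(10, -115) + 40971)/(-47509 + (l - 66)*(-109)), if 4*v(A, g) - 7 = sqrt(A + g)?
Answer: -163891/196576 - I*sqrt(105)/196576 ≈ -0.83373 - 5.2127e-5*I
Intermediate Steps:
v(A, g) = 7/4 + sqrt(A + g)/4
(v(10, -115) + 40971)/(-47509 + (l - 66)*(-109)) = ((7/4 + sqrt(10 - 115)/4) + 40971)/(-47509 + (81 - 66)*(-109)) = ((7/4 + sqrt(-105)/4) + 40971)/(-47509 + 15*(-109)) = ((7/4 + (I*sqrt(105))/4) + 40971)/(-47509 - 1635) = ((7/4 + I*sqrt(105)/4) + 40971)/(-49144) = (163891/4 + I*sqrt(105)/4)*(-1/49144) = -163891/196576 - I*sqrt(105)/196576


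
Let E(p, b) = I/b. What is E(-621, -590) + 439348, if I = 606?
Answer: 129607357/295 ≈ 4.3935e+5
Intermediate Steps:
E(p, b) = 606/b
E(-621, -590) + 439348 = 606/(-590) + 439348 = 606*(-1/590) + 439348 = -303/295 + 439348 = 129607357/295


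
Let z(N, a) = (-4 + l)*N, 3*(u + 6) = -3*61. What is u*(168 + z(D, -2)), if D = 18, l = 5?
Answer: -12462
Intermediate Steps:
u = -67 (u = -6 + (-3*61)/3 = -6 + (1/3)*(-183) = -6 - 61 = -67)
z(N, a) = N (z(N, a) = (-4 + 5)*N = 1*N = N)
u*(168 + z(D, -2)) = -67*(168 + 18) = -67*186 = -12462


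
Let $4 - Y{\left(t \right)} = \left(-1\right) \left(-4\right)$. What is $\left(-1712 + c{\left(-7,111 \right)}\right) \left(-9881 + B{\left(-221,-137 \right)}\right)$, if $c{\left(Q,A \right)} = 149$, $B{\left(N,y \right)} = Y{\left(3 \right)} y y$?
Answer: $15444003$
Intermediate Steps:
$Y{\left(t \right)} = 0$ ($Y{\left(t \right)} = 4 - \left(-1\right) \left(-4\right) = 4 - 4 = 0$)
$B{\left(N,y \right)} = 0$ ($B{\left(N,y \right)} = 0 y y = 0 y = 0$)
$\left(-1712 + c{\left(-7,111 \right)}\right) \left(-9881 + B{\left(-221,-137 \right)}\right) = \left(-1712 + 149\right) \left(-9881 + 0\right) = \left(-1563\right) \left(-9881\right) = 15444003$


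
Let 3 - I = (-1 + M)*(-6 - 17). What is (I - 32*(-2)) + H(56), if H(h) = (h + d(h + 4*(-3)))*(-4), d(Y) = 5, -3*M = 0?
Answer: -200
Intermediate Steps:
M = 0 (M = -⅓*0 = 0)
I = -20 (I = 3 - (-1 + 0)*(-6 - 17) = 3 - (-1)*(-23) = 3 - 1*23 = 3 - 23 = -20)
H(h) = -20 - 4*h (H(h) = (h + 5)*(-4) = (5 + h)*(-4) = -20 - 4*h)
(I - 32*(-2)) + H(56) = (-20 - 32*(-2)) + (-20 - 4*56) = (-20 + 64) + (-20 - 224) = 44 - 244 = -200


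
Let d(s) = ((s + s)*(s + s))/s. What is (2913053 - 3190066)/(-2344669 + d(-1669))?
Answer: 277013/2351345 ≈ 0.11781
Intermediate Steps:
d(s) = 4*s (d(s) = ((2*s)*(2*s))/s = (4*s**2)/s = 4*s)
(2913053 - 3190066)/(-2344669 + d(-1669)) = (2913053 - 3190066)/(-2344669 + 4*(-1669)) = -277013/(-2344669 - 6676) = -277013/(-2351345) = -277013*(-1/2351345) = 277013/2351345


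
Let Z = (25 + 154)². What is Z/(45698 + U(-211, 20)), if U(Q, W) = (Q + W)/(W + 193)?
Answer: 38127/54377 ≈ 0.70116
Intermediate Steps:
U(Q, W) = (Q + W)/(193 + W)
Z = 32041 (Z = 179² = 32041)
Z/(45698 + U(-211, 20)) = 32041/(45698 + (-211 + 20)/(193 + 20)) = 32041/(45698 - 191/213) = 32041/(9733483/213) = 32041*(213/9733483) = 38127/54377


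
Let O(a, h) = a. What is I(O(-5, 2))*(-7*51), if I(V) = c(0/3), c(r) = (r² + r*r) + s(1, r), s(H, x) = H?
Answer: -357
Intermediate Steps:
c(r) = 1 + 2*r² (c(r) = (r² + r*r) + 1 = (r² + r²) + 1 = 2*r² + 1 = 1 + 2*r²)
I(V) = 1 (I(V) = 1 + 2*(0/3)² = 1 + 2*(0*(⅓))² = 1 + 2*0² = 1 + 2*0 = 1 + 0 = 1)
I(O(-5, 2))*(-7*51) = 1*(-7*51) = 1*(-357) = -357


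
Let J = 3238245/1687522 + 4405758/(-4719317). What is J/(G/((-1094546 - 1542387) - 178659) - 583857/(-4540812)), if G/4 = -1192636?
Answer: 122954355769084470980466/227461052409416916704483 ≈ 0.54055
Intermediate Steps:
G = -4770544 (G = 4*(-1192636) = -4770544)
J = 461617125117/468467721322 (J = 3238245*(1/1687522) + 4405758*(-1/4719317) = 190485/99266 - 4405758/4719317 = 461617125117/468467721322 ≈ 0.98538)
J/(G/((-1094546 - 1542387) - 178659) - 583857/(-4540812)) = 461617125117/(468467721322*(-4770544/((-1094546 - 1542387) - 178659) - 583857/(-4540812))) = 461617125117/(468467721322*(-4770544/(-2636933 - 178659) - 583857*(-1/4540812))) = 461617125117/(468467721322*(-4770544/(-2815592) + 194619/1513604)) = 461617125117/(468467721322*(-4770544*(-1/2815592) + 194619/1513604)) = 461617125117/(468467721322*(596318/351949 + 194619/1513604)) = 461617125117/(468467721322*(971085272503/532711414196)) = (461617125117/468467721322)*(532711414196/971085272503) = 122954355769084470980466/227461052409416916704483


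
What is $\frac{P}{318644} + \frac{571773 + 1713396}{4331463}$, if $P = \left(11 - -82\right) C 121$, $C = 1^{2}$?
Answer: $\frac{258965781325}{460064898724} \approx 0.56289$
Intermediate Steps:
$C = 1$
$P = 11253$ ($P = \left(11 - -82\right) 1 \cdot 121 = \left(11 + 82\right) 1 \cdot 121 = 93 \cdot 1 \cdot 121 = 93 \cdot 121 = 11253$)
$\frac{P}{318644} + \frac{571773 + 1713396}{4331463} = \frac{11253}{318644} + \frac{571773 + 1713396}{4331463} = 11253 \cdot \frac{1}{318644} + 2285169 \cdot \frac{1}{4331463} = \frac{11253}{318644} + \frac{761723}{1443821} = \frac{258965781325}{460064898724}$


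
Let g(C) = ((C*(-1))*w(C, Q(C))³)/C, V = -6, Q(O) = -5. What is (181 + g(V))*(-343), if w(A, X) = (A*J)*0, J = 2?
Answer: -62083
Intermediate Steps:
w(A, X) = 0 (w(A, X) = (A*2)*0 = (2*A)*0 = 0)
g(C) = 0 (g(C) = ((C*(-1))*0³)/C = (-C*0)/C = 0/C = 0)
(181 + g(V))*(-343) = (181 + 0)*(-343) = 181*(-343) = -62083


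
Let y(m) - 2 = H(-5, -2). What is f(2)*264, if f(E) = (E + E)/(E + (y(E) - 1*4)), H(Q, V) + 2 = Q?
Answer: -1056/7 ≈ -150.86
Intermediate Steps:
H(Q, V) = -2 + Q
y(m) = -5 (y(m) = 2 + (-2 - 5) = 2 - 7 = -5)
f(E) = 2*E/(-9 + E) (f(E) = (E + E)/(E + (-5 - 1*4)) = (2*E)/(E + (-5 - 4)) = (2*E)/(E - 9) = (2*E)/(-9 + E) = 2*E/(-9 + E))
f(2)*264 = (2*2/(-9 + 2))*264 = (2*2/(-7))*264 = (2*2*(-⅐))*264 = -4/7*264 = -1056/7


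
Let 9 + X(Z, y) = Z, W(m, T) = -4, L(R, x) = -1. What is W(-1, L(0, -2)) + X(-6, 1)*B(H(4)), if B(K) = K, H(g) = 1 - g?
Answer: 41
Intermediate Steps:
X(Z, y) = -9 + Z
W(-1, L(0, -2)) + X(-6, 1)*B(H(4)) = -4 + (-9 - 6)*(1 - 1*4) = -4 - 15*(1 - 4) = -4 - 15*(-3) = -4 + 45 = 41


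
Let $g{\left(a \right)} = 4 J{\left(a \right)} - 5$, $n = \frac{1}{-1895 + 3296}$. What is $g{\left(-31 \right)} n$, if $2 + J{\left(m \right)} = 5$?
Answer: $\frac{7}{1401} \approx 0.0049964$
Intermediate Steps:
$J{\left(m \right)} = 3$ ($J{\left(m \right)} = -2 + 5 = 3$)
$n = \frac{1}{1401} \approx 0.00071378$
$g{\left(a \right)} = 7$ ($g{\left(a \right)} = 4 \cdot 3 - 5 = 12 - 5 = 7$)
$g{\left(-31 \right)} n = 7 \cdot \frac{1}{1401} = \frac{7}{1401}$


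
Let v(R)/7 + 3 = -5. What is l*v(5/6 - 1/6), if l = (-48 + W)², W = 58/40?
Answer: -6067327/50 ≈ -1.2135e+5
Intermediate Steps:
W = 29/20 (W = 58*(1/40) = 29/20 ≈ 1.4500)
v(R) = -56 (v(R) = -21 + 7*(-5) = -21 - 35 = -56)
l = 866761/400 (l = (-48 + 29/20)² = (-931/20)² = 866761/400 ≈ 2166.9)
l*v(5/6 - 1/6) = (866761/400)*(-56) = -6067327/50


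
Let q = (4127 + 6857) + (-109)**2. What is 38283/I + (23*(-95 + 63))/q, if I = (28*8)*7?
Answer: 124883821/5121760 ≈ 24.383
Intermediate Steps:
I = 1568 (I = 224*7 = 1568)
q = 22865 (q = 10984 + 11881 = 22865)
38283/I + (23*(-95 + 63))/q = 38283/1568 + (23*(-95 + 63))/22865 = 38283*(1/1568) + (23*(-32))*(1/22865) = 5469/224 - 736*1/22865 = 5469/224 - 736/22865 = 124883821/5121760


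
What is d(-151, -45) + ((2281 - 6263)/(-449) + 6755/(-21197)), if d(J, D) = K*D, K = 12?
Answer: -5058051161/9517453 ≈ -531.45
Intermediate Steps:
d(J, D) = 12*D
d(-151, -45) + ((2281 - 6263)/(-449) + 6755/(-21197)) = 12*(-45) + ((2281 - 6263)/(-449) + 6755/(-21197)) = -540 + (-3982*(-1/449) + 6755*(-1/21197)) = -540 + (3982/449 - 6755/21197) = -540 + 81373459/9517453 = -5058051161/9517453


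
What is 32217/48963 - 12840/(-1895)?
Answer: 45982409/6185659 ≈ 7.4337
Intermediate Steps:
32217/48963 - 12840/(-1895) = 32217*(1/48963) - 12840*(-1/1895) = 10739/16321 + 2568/379 = 45982409/6185659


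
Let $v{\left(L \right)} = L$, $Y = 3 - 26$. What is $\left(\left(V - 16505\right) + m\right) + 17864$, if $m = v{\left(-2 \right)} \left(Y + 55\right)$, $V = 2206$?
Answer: $3501$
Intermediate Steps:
$Y = -23$
$m = -64$ ($m = - 2 \left(-23 + 55\right) = \left(-2\right) 32 = -64$)
$\left(\left(V - 16505\right) + m\right) + 17864 = \left(\left(2206 - 16505\right) - 64\right) + 17864 = \left(-14299 - 64\right) + 17864 = -14363 + 17864 = 3501$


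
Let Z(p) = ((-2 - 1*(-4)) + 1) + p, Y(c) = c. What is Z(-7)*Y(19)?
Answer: -76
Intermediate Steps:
Z(p) = 3 + p (Z(p) = ((-2 + 4) + 1) + p = (2 + 1) + p = 3 + p)
Z(-7)*Y(19) = (3 - 7)*19 = -4*19 = -76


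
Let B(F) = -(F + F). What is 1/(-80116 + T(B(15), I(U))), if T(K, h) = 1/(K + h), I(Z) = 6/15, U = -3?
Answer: -148/11857173 ≈ -1.2482e-5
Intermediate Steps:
B(F) = -2*F
I(Z) = 2/5 (I(Z) = 6*(1/15) = 2/5)
1/(-80116 + T(B(15), I(U))) = 1/(-80116 + 1/(-2*15 + 2/5)) = 1/(-80116 + 1/(-30 + 2/5)) = 1/(-80116 + 1/(-148/5)) = 1/(-80116 - 5/148) = 1/(-11857173/148) = -148/11857173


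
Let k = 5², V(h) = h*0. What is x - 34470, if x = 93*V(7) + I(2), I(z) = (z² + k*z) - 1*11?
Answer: -34427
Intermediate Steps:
V(h) = 0
k = 25
I(z) = -11 + z² + 25*z (I(z) = (z² + 25*z) - 1*11 = (z² + 25*z) - 11 = -11 + z² + 25*z)
x = 43 (x = 93*0 + (-11 + 2² + 25*2) = 0 + (-11 + 4 + 50) = 0 + 43 = 43)
x - 34470 = 43 - 34470 = -34427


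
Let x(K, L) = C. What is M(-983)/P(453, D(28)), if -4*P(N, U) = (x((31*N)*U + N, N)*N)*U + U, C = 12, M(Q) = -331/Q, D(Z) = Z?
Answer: -331/37411997 ≈ -8.8474e-6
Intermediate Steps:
x(K, L) = 12
P(N, U) = -U/4 - 3*N*U (P(N, U) = -((12*N)*U + U)/4 = -(12*N*U + U)/4 = -(U + 12*N*U)/4 = -U/4 - 3*N*U)
M(-983)/P(453, D(28)) = (-331/(-983))/((-¼*28*(1 + 12*453))) = (-331*(-1/983))/((-¼*28*(1 + 5436))) = 331/(983*((-¼*28*5437))) = (331/983)/(-38059) = (331/983)*(-1/38059) = -331/37411997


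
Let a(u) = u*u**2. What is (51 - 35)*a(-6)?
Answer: -3456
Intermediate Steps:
a(u) = u**3
(51 - 35)*a(-6) = (51 - 35)*(-6)**3 = 16*(-216) = -3456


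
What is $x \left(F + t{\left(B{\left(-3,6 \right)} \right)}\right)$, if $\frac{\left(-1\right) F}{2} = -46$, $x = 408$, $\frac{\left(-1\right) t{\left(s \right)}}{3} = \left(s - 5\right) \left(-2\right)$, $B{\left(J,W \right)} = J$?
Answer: $17952$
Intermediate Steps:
$t{\left(s \right)} = -30 + 6 s$ ($t{\left(s \right)} = - 3 \left(s - 5\right) \left(-2\right) = - 3 \left(-5 + s\right) \left(-2\right) = - 3 \left(10 - 2 s\right) = -30 + 6 s$)
$F = 92$ ($F = \left(-2\right) \left(-46\right) = 92$)
$x \left(F + t{\left(B{\left(-3,6 \right)} \right)}\right) = 408 \left(92 + \left(-30 + 6 \left(-3\right)\right)\right) = 408 \left(92 - 48\right) = 408 \cdot 44 = 17952$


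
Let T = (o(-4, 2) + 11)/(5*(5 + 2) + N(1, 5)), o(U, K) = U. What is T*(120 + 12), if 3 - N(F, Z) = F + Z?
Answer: 231/8 ≈ 28.875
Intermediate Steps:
N(F, Z) = 3 - F - Z (N(F, Z) = 3 - (F + Z) = 3 + (-F - Z) = 3 - F - Z)
T = 7/32 (T = (-4 + 11)/(5*(5 + 2) + (3 - 1*1 - 1*5)) = 7/(5*7 + (3 - 1 - 5)) = 7/(35 - 3) = 7/32 ≈ 0.21875)
T*(120 + 12) = 7*(120 + 12)/32 = (7/32)*132 = 231/8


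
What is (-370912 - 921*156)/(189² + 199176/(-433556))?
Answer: -55775678732/3871713675 ≈ -14.406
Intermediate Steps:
(-370912 - 921*156)/(189² + 199176/(-433556)) = (-370912 - 143676)/(35721 + 199176*(-1/433556)) = -514588/(35721 - 49794/108389) = -514588/3871713675/108389 = -514588*108389/3871713675 = -55775678732/3871713675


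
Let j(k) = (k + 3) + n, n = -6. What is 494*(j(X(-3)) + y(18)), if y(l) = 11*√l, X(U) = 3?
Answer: 16302*√2 ≈ 23055.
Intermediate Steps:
j(k) = -3 + k (j(k) = (k + 3) - 6 = (3 + k) - 6 = -3 + k)
494*(j(X(-3)) + y(18)) = 494*((-3 + 3) + 11*√18) = 494*(0 + 11*(3*√2)) = 494*(0 + 33*√2) = 494*(33*√2) = 16302*√2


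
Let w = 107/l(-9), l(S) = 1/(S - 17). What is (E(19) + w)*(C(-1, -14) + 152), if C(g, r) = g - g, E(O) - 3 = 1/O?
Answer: -422400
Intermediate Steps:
E(O) = 3 + 1/O
l(S) = 1/(-17 + S)
C(g, r) = 0
w = -2782 (w = 107/(1/(-17 - 9)) = 107/(1/(-26)) = 107/(-1/26) = 107*(-26) = -2782)
(E(19) + w)*(C(-1, -14) + 152) = ((3 + 1/19) - 2782)*(0 + 152) = ((3 + 1/19) - 2782)*152 = (58/19 - 2782)*152 = -52800/19*152 = -422400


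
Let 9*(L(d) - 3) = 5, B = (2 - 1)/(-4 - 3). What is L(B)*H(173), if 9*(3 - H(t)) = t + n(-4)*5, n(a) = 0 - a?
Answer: -5312/81 ≈ -65.580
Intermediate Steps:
n(a) = -a
B = -⅐ (B = 1/(-7) = 1*(-⅐) = -⅐ ≈ -0.14286)
L(d) = 32/9 (L(d) = 3 + (⅑)*5 = 3 + 5/9 = 32/9)
H(t) = 7/9 - t/9 (H(t) = 3 - (t - 1*(-4)*5)/9 = 3 - (t + 4*5)/9 = 3 - (t + 20)/9 = 3 - (20 + t)/9 = 3 + (-20/9 - t/9) = 7/9 - t/9)
L(B)*H(173) = 32*(7/9 - ⅑*173)/9 = 32*(7/9 - 173/9)/9 = (32/9)*(-166/9) = -5312/81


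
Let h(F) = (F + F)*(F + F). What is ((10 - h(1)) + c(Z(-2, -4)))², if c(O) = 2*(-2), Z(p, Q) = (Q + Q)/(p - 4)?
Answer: 4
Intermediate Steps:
Z(p, Q) = 2*Q/(-4 + p) (Z(p, Q) = (2*Q)/(-4 + p) = 2*Q/(-4 + p))
h(F) = 4*F² (h(F) = (2*F)*(2*F) = 4*F²)
c(O) = -4
((10 - h(1)) + c(Z(-2, -4)))² = ((10 - 4*1²) - 4)² = ((10 - 4) - 4)² = (6 - 4)² = 2² = 4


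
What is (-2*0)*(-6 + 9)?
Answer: 0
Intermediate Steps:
(-2*0)*(-6 + 9) = 0*3 = 0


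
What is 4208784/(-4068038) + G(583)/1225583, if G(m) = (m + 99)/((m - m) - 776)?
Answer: -1000694233088447/967229333933876 ≈ -1.0346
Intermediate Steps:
G(m) = -99/776 - m/776 (G(m) = (99 + m)/(0 - 776) = (99 + m)/(-776) = (99 + m)*(-1/776) = -99/776 - m/776)
4208784/(-4068038) + G(583)/1225583 = 4208784/(-4068038) + (-99/776 - 1/776*583)/1225583 = 4208784*(-1/4068038) + (-99/776 - 583/776)*(1/1225583) = -2104392/2034019 - 341/388*1/1225583 = -2104392/2034019 - 341/475526204 = -1000694233088447/967229333933876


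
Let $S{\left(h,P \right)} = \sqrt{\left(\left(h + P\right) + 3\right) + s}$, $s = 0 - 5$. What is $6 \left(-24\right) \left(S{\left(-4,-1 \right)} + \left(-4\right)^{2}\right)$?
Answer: $-2304 - 144 i \sqrt{7} \approx -2304.0 - 380.99 i$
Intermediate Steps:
$s = -5$ ($s = 0 - 5 = -5$)
$S{\left(h,P \right)} = \sqrt{-2 + P + h}$ ($S{\left(h,P \right)} = \sqrt{\left(\left(h + P\right) + 3\right) - 5} = \sqrt{\left(\left(P + h\right) + 3\right) - 5} = \sqrt{\left(3 + P + h\right) - 5} = \sqrt{-2 + P + h}$)
$6 \left(-24\right) \left(S{\left(-4,-1 \right)} + \left(-4\right)^{2}\right) = 6 \left(-24\right) \left(\sqrt{-2 - 1 - 4} + \left(-4\right)^{2}\right) = - 144 \left(\sqrt{-7} + 16\right) = - 144 \left(i \sqrt{7} + 16\right) = - 144 \left(16 + i \sqrt{7}\right) = -2304 - 144 i \sqrt{7}$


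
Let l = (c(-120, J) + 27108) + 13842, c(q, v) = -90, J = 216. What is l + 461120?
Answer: 501980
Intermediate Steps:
l = 40860 (l = (-90 + 27108) + 13842 = 27018 + 13842 = 40860)
l + 461120 = 40860 + 461120 = 501980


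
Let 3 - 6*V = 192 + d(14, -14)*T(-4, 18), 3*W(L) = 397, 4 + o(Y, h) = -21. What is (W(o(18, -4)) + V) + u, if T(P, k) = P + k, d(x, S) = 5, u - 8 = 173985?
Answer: 1044493/6 ≈ 1.7408e+5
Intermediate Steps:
o(Y, h) = -25 (o(Y, h) = -4 - 21 = -25)
W(L) = 397/3 (W(L) = (1/3)*397 = 397/3)
u = 173993 (u = 8 + 173985 = 173993)
V = -259/6 (V = 1/2 - (192 + 5*(-4 + 18))/6 = 1/2 - (192 + 5*14)/6 = 1/2 - (192 + 70)/6 = 1/2 - 1/6*262 = 1/2 - 131/3 = -259/6 ≈ -43.167)
(W(o(18, -4)) + V) + u = (397/3 - 259/6) + 173993 = 535/6 + 173993 = 1044493/6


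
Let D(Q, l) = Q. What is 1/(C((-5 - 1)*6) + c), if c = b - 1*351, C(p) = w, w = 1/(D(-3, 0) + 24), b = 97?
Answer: -21/5333 ≈ -0.0039377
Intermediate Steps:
w = 1/21 (w = 1/(-3 + 24) = 1/21 ≈ 0.047619)
C(p) = 1/21
c = -254 (c = 97 - 1*351 = 97 - 351 = -254)
1/(C((-5 - 1)*6) + c) = 1/(1/21 - 254) = 1/(-5333/21) = -21/5333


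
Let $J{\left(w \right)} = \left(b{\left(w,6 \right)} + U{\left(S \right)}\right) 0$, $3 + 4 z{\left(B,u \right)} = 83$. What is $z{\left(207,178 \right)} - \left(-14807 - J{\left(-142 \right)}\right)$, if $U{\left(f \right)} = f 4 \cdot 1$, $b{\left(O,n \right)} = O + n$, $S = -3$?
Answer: $14827$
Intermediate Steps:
$z{\left(B,u \right)} = 20$ ($z{\left(B,u \right)} = - \frac{3}{4} + \frac{1}{4} \cdot 83 = - \frac{3}{4} + \frac{83}{4} = 20$)
$U{\left(f \right)} = 4 f$ ($U{\left(f \right)} = 4 f 1 = 4 f$)
$J{\left(w \right)} = 0$ ($J{\left(w \right)} = \left(\left(w + 6\right) + 4 \left(-3\right)\right) 0 = \left(\left(6 + w\right) - 12\right) 0 = \left(-6 + w\right) 0 = 0$)
$z{\left(207,178 \right)} - \left(-14807 - J{\left(-142 \right)}\right) = 20 - \left(-14807 - 0\right) = 20 - \left(-14807 + 0\right) = 20 - -14807 = 20 + 14807 = 14827$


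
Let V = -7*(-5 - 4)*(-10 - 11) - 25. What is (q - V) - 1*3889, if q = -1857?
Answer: -4398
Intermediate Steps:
V = -1348 (V = -(-63)*(-21) - 25 = -7*189 - 25 = -1323 - 25 = -1348)
(q - V) - 1*3889 = (-1857 - 1*(-1348)) - 1*3889 = (-1857 + 1348) - 3889 = -509 - 3889 = -4398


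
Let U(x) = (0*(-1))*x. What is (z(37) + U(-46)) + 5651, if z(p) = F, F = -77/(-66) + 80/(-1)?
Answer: 33433/6 ≈ 5572.2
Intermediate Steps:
F = -473/6 (F = -77*(-1/66) + 80*(-1) = 7/6 - 80 = -473/6 ≈ -78.833)
z(p) = -473/6
U(x) = 0 (U(x) = 0*x = 0)
(z(37) + U(-46)) + 5651 = (-473/6 + 0) + 5651 = -473/6 + 5651 = 33433/6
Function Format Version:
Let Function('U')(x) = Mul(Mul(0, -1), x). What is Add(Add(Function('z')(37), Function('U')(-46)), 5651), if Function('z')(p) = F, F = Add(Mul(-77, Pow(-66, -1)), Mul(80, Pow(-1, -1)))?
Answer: Rational(33433, 6) ≈ 5572.2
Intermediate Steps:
F = Rational(-473, 6) (F = Add(Mul(-77, Rational(-1, 66)), Mul(80, -1)) = Add(Rational(7, 6), -80) = Rational(-473, 6) ≈ -78.833)
Function('z')(p) = Rational(-473, 6)
Function('U')(x) = 0 (Function('U')(x) = Mul(0, x) = 0)
Add(Add(Function('z')(37), Function('U')(-46)), 5651) = Add(Add(Rational(-473, 6), 0), 5651) = Add(Rational(-473, 6), 5651) = Rational(33433, 6)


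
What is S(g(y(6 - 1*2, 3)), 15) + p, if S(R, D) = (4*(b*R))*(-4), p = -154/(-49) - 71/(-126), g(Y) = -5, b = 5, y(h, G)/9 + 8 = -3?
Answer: 50867/126 ≈ 403.71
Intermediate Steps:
y(h, G) = -99 (y(h, G) = -72 + 9*(-3) = -72 - 27 = -99)
p = 467/126 (p = -154*(-1/49) - 71*(-1/126) = 22/7 + 71/126 = 467/126 ≈ 3.7063)
S(R, D) = -80*R (S(R, D) = (4*(5*R))*(-4) = (20*R)*(-4) = -80*R)
S(g(y(6 - 1*2, 3)), 15) + p = -80*(-5) + 467/126 = 400 + 467/126 = 50867/126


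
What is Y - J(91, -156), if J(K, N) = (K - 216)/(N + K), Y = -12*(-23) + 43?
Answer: 4122/13 ≈ 317.08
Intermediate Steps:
Y = 319 (Y = 276 + 43 = 319)
J(K, N) = (-216 + K)/(K + N)
Y - J(91, -156) = 319 - (-216 + 91)/(91 - 156) = 319 - (-125)/(-65) = 319 - (-1)*(-125)/65 = 319 - 1*25/13 = 319 - 25/13 = 4122/13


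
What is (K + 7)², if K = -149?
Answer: 20164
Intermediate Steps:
(K + 7)² = (-149 + 7)² = (-142)² = 20164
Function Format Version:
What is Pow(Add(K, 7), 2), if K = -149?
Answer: 20164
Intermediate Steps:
Pow(Add(K, 7), 2) = Pow(Add(-149, 7), 2) = Pow(-142, 2) = 20164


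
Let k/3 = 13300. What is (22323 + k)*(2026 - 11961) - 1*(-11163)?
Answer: -618174342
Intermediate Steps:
k = 39900 (k = 3*13300 = 39900)
(22323 + k)*(2026 - 11961) - 1*(-11163) = (22323 + 39900)*(2026 - 11961) - 1*(-11163) = 62223*(-9935) + 11163 = -618185505 + 11163 = -618174342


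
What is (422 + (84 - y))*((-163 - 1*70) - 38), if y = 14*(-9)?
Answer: -171272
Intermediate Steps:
y = -126
(422 + (84 - y))*((-163 - 1*70) - 38) = (422 + (84 - 1*(-126)))*((-163 - 1*70) - 38) = (422 + (84 + 126))*((-163 - 70) - 38) = (422 + 210)*(-233 - 38) = 632*(-271) = -171272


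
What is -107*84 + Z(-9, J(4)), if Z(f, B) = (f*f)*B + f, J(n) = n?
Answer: -8673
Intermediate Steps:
Z(f, B) = f + B*f**2 (Z(f, B) = f**2*B + f = B*f**2 + f = f + B*f**2)
-107*84 + Z(-9, J(4)) = -107*84 - 9*(1 + 4*(-9)) = -8988 - 9*(1 - 36) = -8988 - 9*(-35) = -8988 + 315 = -8673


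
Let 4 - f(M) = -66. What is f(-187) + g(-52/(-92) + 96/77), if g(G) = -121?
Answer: -51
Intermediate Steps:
f(M) = 70 (f(M) = 4 - 1*(-66) = 4 + 66 = 70)
f(-187) + g(-52/(-92) + 96/77) = 70 - 121 = -51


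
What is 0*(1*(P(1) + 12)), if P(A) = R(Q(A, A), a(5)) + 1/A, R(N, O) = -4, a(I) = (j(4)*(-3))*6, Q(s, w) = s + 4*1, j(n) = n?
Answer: 0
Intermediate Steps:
Q(s, w) = 4 + s (Q(s, w) = s + 4 = 4 + s)
a(I) = -72 (a(I) = (4*(-3))*6 = -12*6 = -72)
P(A) = -4 + 1/A
0*(1*(P(1) + 12)) = 0*(1*((-4 + 1/1) + 12)) = 0*(1*((-4 + 1) + 12)) = 0*(1*(-3 + 12)) = 0*(1*9) = 0*9 = 0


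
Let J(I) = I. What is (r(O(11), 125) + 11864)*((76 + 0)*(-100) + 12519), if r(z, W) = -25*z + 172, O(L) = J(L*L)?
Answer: 44325109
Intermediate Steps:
O(L) = L² (O(L) = L*L = L²)
r(z, W) = 172 - 25*z
(r(O(11), 125) + 11864)*((76 + 0)*(-100) + 12519) = ((172 - 25*11²) + 11864)*((76 + 0)*(-100) + 12519) = ((172 - 25*121) + 11864)*(76*(-100) + 12519) = ((172 - 3025) + 11864)*(-7600 + 12519) = (-2853 + 11864)*4919 = 9011*4919 = 44325109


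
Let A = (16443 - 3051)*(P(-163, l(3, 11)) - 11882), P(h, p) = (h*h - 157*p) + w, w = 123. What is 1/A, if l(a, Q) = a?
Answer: 1/192027888 ≈ 5.2076e-9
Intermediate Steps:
P(h, p) = 123 + h² - 157*p (P(h, p) = (h*h - 157*p) + 123 = (h² - 157*p) + 123 = 123 + h² - 157*p)
A = 192027888 (A = (16443 - 3051)*((123 + (-163)² - 157*3) - 11882) = 13392*((123 + 26569 - 471) - 11882) = 13392*(26221 - 11882) = 13392*14339 = 192027888)
1/A = 1/192027888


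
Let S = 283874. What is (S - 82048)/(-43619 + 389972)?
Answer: 201826/346353 ≈ 0.58272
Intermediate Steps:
(S - 82048)/(-43619 + 389972) = (283874 - 82048)/(-43619 + 389972) = 201826/346353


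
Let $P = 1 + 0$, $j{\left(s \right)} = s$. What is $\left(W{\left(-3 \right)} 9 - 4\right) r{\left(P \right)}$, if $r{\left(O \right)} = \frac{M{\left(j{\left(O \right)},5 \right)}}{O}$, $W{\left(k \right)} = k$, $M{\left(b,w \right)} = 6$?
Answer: $-186$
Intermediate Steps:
$P = 1$
$r{\left(O \right)} = \frac{6}{O}$
$\left(W{\left(-3 \right)} 9 - 4\right) r{\left(P \right)} = \left(\left(-3\right) 9 - 4\right) \frac{6}{1} = \left(-27 - 4\right) 6 \cdot 1 = \left(-31\right) 6 = -186$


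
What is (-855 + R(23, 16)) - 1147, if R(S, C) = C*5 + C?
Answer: -1906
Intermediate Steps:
R(S, C) = 6*C (R(S, C) = 5*C + C = 6*C)
(-855 + R(23, 16)) - 1147 = (-855 + 6*16) - 1147 = (-855 + 96) - 1147 = -759 - 1147 = -1906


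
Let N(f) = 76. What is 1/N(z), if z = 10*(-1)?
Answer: 1/76 ≈ 0.013158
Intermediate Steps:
z = -10
1/N(z) = 1/76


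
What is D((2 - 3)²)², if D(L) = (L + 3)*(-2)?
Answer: 64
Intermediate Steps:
D(L) = -6 - 2*L (D(L) = (3 + L)*(-2) = -6 - 2*L)
D((2 - 3)²)² = (-6 - 2*(2 - 3)²)² = (-6 - 2*(-1)²)² = (-6 - 2*1)² = (-6 - 2)² = (-8)² = 64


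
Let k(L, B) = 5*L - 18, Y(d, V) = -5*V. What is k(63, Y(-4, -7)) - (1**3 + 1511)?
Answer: -1215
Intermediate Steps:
k(L, B) = -18 + 5*L
k(63, Y(-4, -7)) - (1**3 + 1511) = (-18 + 5*63) - (1**3 + 1511) = (-18 + 315) - (1 + 1511) = 297 - 1*1512 = 297 - 1512 = -1215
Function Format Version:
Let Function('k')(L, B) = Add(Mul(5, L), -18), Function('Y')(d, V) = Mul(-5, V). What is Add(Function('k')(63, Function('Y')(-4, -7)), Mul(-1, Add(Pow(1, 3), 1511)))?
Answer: -1215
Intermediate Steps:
Function('k')(L, B) = Add(-18, Mul(5, L))
Add(Function('k')(63, Function('Y')(-4, -7)), Mul(-1, Add(Pow(1, 3), 1511))) = Add(Add(-18, Mul(5, 63)), Mul(-1, Add(Pow(1, 3), 1511))) = Add(Add(-18, 315), Mul(-1, Add(1, 1511))) = Add(297, Mul(-1, 1512)) = Add(297, -1512) = -1215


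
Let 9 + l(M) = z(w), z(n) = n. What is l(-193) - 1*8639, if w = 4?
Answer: -8644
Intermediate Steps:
l(M) = -5 (l(M) = -9 + 4 = -5)
l(-193) - 1*8639 = -5 - 1*8639 = -5 - 8639 = -8644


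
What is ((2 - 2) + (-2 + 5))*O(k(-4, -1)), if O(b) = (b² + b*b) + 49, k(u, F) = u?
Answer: 243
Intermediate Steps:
O(b) = 49 + 2*b² (O(b) = (b² + b²) + 49 = 2*b² + 49 = 49 + 2*b²)
((2 - 2) + (-2 + 5))*O(k(-4, -1)) = ((2 - 2) + (-2 + 5))*(49 + 2*(-4)²) = (0 + 3)*(49 + 2*16) = 3*(49 + 32) = 3*81 = 243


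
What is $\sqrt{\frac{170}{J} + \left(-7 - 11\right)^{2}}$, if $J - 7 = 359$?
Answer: $\frac{\sqrt{10865991}}{183} \approx 18.013$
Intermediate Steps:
$J = 366$ ($J = 7 + 359 = 366$)
$\sqrt{\frac{170}{J} + \left(-7 - 11\right)^{2}} = \sqrt{\frac{170}{366} + \left(-7 - 11\right)^{2}} = \sqrt{170 \cdot \frac{1}{366} + \left(-18\right)^{2}} = \sqrt{\frac{85}{183} + 324} = \sqrt{\frac{59377}{183}} = \frac{\sqrt{10865991}}{183}$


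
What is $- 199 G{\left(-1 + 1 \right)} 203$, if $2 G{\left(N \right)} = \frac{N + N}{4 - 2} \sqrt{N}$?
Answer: $0$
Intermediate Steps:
$G{\left(N \right)} = \frac{N^{\frac{3}{2}}}{2}$ ($G{\left(N \right)} = \frac{\frac{N + N}{4 - 2} \sqrt{N}}{2} = \frac{\frac{2 N}{2} \sqrt{N}}{2} = \frac{2 N \frac{1}{2} \sqrt{N}}{2} = \frac{N \sqrt{N}}{2} = \frac{N^{\frac{3}{2}}}{2}$)
$- 199 G{\left(-1 + 1 \right)} 203 = - 199 \frac{\left(-1 + 1\right)^{\frac{3}{2}}}{2} \cdot 203 = - 199 \frac{0^{\frac{3}{2}}}{2} \cdot 203 = - 199 \cdot \frac{1}{2} \cdot 0 \cdot 203 = \left(-199\right) 0 \cdot 203 = 0 \cdot 203 = 0$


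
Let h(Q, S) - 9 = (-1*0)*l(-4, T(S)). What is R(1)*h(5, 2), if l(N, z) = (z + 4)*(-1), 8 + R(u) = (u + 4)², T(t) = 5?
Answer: 153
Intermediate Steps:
R(u) = -8 + (4 + u)² (R(u) = -8 + (u + 4)² = -8 + (4 + u)²)
l(N, z) = -4 - z (l(N, z) = (4 + z)*(-1) = -4 - z)
h(Q, S) = 9 (h(Q, S) = 9 + (-1*0)*(-4 - 1*5) = 9 + 0*(-4 - 5) = 9 + 0*(-9) = 9 + 0 = 9)
R(1)*h(5, 2) = (-8 + (4 + 1)²)*9 = (-8 + 5²)*9 = (-8 + 25)*9 = 17*9 = 153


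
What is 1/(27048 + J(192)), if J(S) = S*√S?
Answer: 1127/30188184 - 8*√3/3773523 ≈ 3.3661e-5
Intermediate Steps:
J(S) = S^(3/2)
1/(27048 + J(192)) = 1/(27048 + 192^(3/2)) = 1/(27048 + 1536*√3)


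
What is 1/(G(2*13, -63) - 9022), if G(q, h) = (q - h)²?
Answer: -1/1101 ≈ -0.00090826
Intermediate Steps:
1/(G(2*13, -63) - 9022) = 1/((-63 - 2*13)² - 9022) = 1/((-63 - 1*26)² - 9022) = 1/((-63 - 26)² - 9022) = 1/((-89)² - 9022) = 1/(7921 - 9022) = 1/(-1101) = -1/1101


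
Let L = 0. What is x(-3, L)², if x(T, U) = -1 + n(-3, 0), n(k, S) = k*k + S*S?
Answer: 64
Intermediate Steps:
n(k, S) = S² + k² (n(k, S) = k² + S² = S² + k²)
x(T, U) = 8 (x(T, U) = -1 + (0² + (-3)²) = -1 + (0 + 9) = -1 + 9 = 8)
x(-3, L)² = 8² = 64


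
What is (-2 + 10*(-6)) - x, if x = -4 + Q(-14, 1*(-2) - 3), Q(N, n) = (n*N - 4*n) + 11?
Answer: -159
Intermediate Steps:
Q(N, n) = 11 - 4*n + N*n (Q(N, n) = (N*n - 4*n) + 11 = (-4*n + N*n) + 11 = 11 - 4*n + N*n)
x = 97 (x = -4 + (11 - 4*(1*(-2) - 3) - 14*(1*(-2) - 3)) = -4 + (11 - 4*(-2 - 3) - 14*(-2 - 3)) = -4 + (11 - 4*(-5) - 14*(-5)) = -4 + (11 + 20 + 70) = -4 + 101 = 97)
(-2 + 10*(-6)) - x = (-2 + 10*(-6)) - 1*97 = (-2 - 60) - 97 = -62 - 97 = -159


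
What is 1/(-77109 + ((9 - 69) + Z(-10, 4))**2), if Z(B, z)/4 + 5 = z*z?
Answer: -1/76853 ≈ -1.3012e-5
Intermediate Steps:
Z(B, z) = -20 + 4*z**2 (Z(B, z) = -20 + 4*(z*z) = -20 + 4*z**2)
1/(-77109 + ((9 - 69) + Z(-10, 4))**2) = 1/(-77109 + ((9 - 69) + (-20 + 4*4**2))**2) = 1/(-77109 + (-60 + (-20 + 4*16))**2) = 1/(-77109 + (-60 + (-20 + 64))**2) = 1/(-77109 + (-60 + 44)**2) = 1/(-77109 + (-16)**2) = 1/(-77109 + 256) = 1/(-76853) = -1/76853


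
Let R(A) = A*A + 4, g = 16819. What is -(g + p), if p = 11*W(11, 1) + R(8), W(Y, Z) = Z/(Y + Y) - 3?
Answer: -33709/2 ≈ -16855.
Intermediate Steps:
W(Y, Z) = -3 + Z/(2*Y) (W(Y, Z) = Z/((2*Y)) - 3 = (1/(2*Y))*Z - 3 = Z/(2*Y) - 3 = -3 + Z/(2*Y))
R(A) = 4 + A² (R(A) = A² + 4 = 4 + A²)
p = 71/2 (p = 11*(-3 + (½)*1/11) + (4 + 8²) = 11*(-3 + (½)*1*(1/11)) + (4 + 64) = 11*(-3 + 1/22) + 68 = 11*(-65/22) + 68 = -65/2 + 68 = 71/2 ≈ 35.500)
-(g + p) = -(16819 + 71/2) = -1*33709/2 = -33709/2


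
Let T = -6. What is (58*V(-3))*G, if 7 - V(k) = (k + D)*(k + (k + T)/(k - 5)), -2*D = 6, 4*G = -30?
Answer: 7395/4 ≈ 1848.8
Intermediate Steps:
G = -15/2 (G = (1/4)*(-30) = -15/2 ≈ -7.5000)
D = -3 (D = -1/2*6 = -3)
V(k) = 7 - (-3 + k)*(k + (-6 + k)/(-5 + k)) (V(k) = 7 - (k - 3)*(k + (k - 6)/(k - 5)) = 7 - (-3 + k)*(k + (-6 + k)/(-5 + k)))
(58*V(-3))*G = (58*((-53 - 3 - 1*(-3)**3 + 7*(-3)**2)/(-5 - 3)))*(-15/2) = (58*((-53 - 3 - 1*(-27) + 7*9)/(-8)))*(-15/2) = (58*(-(-53 - 3 + 27 + 63)/8))*(-15/2) = (58*(-1/8*34))*(-15/2) = (58*(-17/4))*(-15/2) = -493/2*(-15/2) = 7395/4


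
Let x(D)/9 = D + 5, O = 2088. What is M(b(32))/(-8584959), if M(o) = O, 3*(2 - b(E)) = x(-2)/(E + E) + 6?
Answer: -696/2861653 ≈ -0.00024322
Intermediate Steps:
x(D) = 45 + 9*D (x(D) = 9*(D + 5) = 9*(5 + D) = 45 + 9*D)
b(E) = -9/(2*E) (b(E) = 2 - ((45 + 9*(-2))/(E + E) + 6)/3 = 2 - ((45 - 18)/((2*E)) + 6)/3 = 2 - ((1/(2*E))*27 + 6)/3 = 2 - (27/(2*E) + 6)/3 = 2 - (6 + 27/(2*E))/3 = 2 + (-2 - 9/(2*E)) = -9/(2*E))
M(o) = 2088
M(b(32))/(-8584959) = 2088/(-8584959) = 2088*(-1/8584959) = -696/2861653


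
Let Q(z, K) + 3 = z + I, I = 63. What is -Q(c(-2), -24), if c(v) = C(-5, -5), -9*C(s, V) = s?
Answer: -545/9 ≈ -60.556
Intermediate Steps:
C(s, V) = -s/9
c(v) = 5/9 (c(v) = -⅑*(-5) = 5/9)
Q(z, K) = 60 + z (Q(z, K) = -3 + (z + 63) = -3 + (63 + z) = 60 + z)
-Q(c(-2), -24) = -(60 + 5/9) = -1*545/9 = -545/9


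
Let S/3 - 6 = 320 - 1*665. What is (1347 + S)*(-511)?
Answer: -168630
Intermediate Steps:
S = -1017 (S = 18 + 3*(320 - 1*665) = 18 + 3*(320 - 665) = 18 + 3*(-345) = 18 - 1035 = -1017)
(1347 + S)*(-511) = (1347 - 1017)*(-511) = 330*(-511) = -168630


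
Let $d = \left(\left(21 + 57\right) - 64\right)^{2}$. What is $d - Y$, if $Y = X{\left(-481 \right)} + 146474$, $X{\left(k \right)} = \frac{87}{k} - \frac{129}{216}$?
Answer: $- \frac{5065872749}{34632} \approx -1.4628 \cdot 10^{5}$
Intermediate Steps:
$X{\left(k \right)} = - \frac{43}{72} + \frac{87}{k}$ ($X{\left(k \right)} = \frac{87}{k} - \frac{43}{72} = - \frac{43}{72} + \frac{87}{k}$)
$d = 196$ ($d = \left(78 - 64\right)^{2} = 14^{2} = 196$)
$Y = \frac{5072660621}{34632}$ ($Y = \left(- \frac{43}{72} + \frac{87}{-481}\right) + 146474 = \left(- \frac{43}{72} + 87 \left(- \frac{1}{481}\right)\right) + 146474 = \left(- \frac{43}{72} - \frac{87}{481}\right) + 146474 = - \frac{26947}{34632} + 146474 = \frac{5072660621}{34632} \approx 1.4647 \cdot 10^{5}$)
$d - Y = 196 - \frac{5072660621}{34632} = - \frac{5065872749}{34632}$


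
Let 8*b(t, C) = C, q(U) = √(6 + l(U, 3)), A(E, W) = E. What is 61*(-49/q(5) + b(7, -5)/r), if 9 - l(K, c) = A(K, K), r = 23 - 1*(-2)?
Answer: -61/40 - 2989*√10/10 ≈ -946.73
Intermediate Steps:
r = 25 (r = 23 + 2 = 25)
l(K, c) = 9 - K
q(U) = √(15 - U) (q(U) = √(6 + (9 - U)) = √(15 - U))
b(t, C) = C/8
61*(-49/q(5) + b(7, -5)/r) = 61*(-49/√(15 - 1*5) + ((⅛)*(-5))/25) = 61*(-49/√(15 - 5) - 5/8*1/25) = 61*(-49*√10/10 - 1/40) = 61*(-1/40 - 49*√10/10) = -61/40 - 2989*√10/10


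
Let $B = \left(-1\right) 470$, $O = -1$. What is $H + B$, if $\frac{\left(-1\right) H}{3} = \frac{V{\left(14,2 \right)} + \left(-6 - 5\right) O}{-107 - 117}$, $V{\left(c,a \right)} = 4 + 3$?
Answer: $- \frac{52613}{112} \approx -469.76$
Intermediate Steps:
$V{\left(c,a \right)} = 7$
$B = -470$
$H = \frac{27}{112}$ ($H = - 3 \frac{7 + \left(-6 - 5\right) \left(-1\right)}{-107 - 117} = - 3 \frac{7 - -11}{-224} = - 3 \left(7 + 11\right) \left(- \frac{1}{224}\right) = - 3 \cdot 18 \left(- \frac{1}{224}\right) = \left(-3\right) \left(- \frac{9}{112}\right) = \frac{27}{112} \approx 0.24107$)
$H + B = \frac{27}{112} - 470 = - \frac{52613}{112}$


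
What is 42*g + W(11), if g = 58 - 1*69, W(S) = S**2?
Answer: -341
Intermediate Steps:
g = -11 (g = 58 - 69 = -11)
42*g + W(11) = 42*(-11) + 11**2 = -462 + 121 = -341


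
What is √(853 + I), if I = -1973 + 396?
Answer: 2*I*√181 ≈ 26.907*I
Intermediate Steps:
I = -1577
√(853 + I) = √(853 - 1577) = √(-724) = 2*I*√181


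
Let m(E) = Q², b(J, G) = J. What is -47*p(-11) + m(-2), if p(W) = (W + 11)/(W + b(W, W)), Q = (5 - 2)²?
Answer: 81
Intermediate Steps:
Q = 9 (Q = 3² = 9)
m(E) = 81 (m(E) = 9² = 81)
p(W) = (11 + W)/(2*W) (p(W) = (W + 11)/(W + W) = (11 + W)/((2*W)) = (11 + W)*(1/(2*W)) = (11 + W)/(2*W))
-47*p(-11) + m(-2) = -47*(11 - 11)/(2*(-11)) + 81 = -47*(-1)*0/(2*11) + 81 = -47*0 + 81 = 0 + 81 = 81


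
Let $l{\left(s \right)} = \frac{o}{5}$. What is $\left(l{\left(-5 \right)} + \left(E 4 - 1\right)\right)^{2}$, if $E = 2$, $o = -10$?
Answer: $25$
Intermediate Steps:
$l{\left(s \right)} = -2$ ($l{\left(s \right)} = - \frac{10}{5} = \left(-10\right) \frac{1}{5} = -2$)
$\left(l{\left(-5 \right)} + \left(E 4 - 1\right)\right)^{2} = \left(-2 + \left(2 \cdot 4 - 1\right)\right)^{2} = \left(-2 + \left(8 - 1\right)\right)^{2} = \left(-2 + 7\right)^{2} = 5^{2} = 25$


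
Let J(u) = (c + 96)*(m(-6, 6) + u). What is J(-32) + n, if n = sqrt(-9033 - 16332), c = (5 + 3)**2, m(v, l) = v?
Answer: -6080 + I*sqrt(25365) ≈ -6080.0 + 159.26*I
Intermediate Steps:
c = 64 (c = 8**2 = 64)
J(u) = -960 + 160*u (J(u) = (64 + 96)*(-6 + u) = 160*(-6 + u) = -960 + 160*u)
n = I*sqrt(25365) (n = sqrt(-25365) = I*sqrt(25365) ≈ 159.26*I)
J(-32) + n = (-960 + 160*(-32)) + I*sqrt(25365) = (-960 - 5120) + I*sqrt(25365) = -6080 + I*sqrt(25365)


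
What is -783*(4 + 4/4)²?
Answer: -19575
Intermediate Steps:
-783*(4 + 4/4)² = -783*(4 + 4*(¼))² = -783*(4 + 1)² = -783*5² = -783*25 = -19575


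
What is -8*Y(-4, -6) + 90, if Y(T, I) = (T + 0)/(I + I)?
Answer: 262/3 ≈ 87.333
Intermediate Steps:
Y(T, I) = T/(2*I) (Y(T, I) = T/((2*I)) = T*(1/(2*I)) = T/(2*I))
-8*Y(-4, -6) + 90 = -4*(-4)/(-6) + 90 = -4*(-4)*(-1)/6 + 90 = -8*⅓ + 90 = -8/3 + 90 = 262/3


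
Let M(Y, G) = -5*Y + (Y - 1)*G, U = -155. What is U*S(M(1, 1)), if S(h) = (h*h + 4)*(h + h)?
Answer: 44950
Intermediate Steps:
M(Y, G) = -5*Y + G*(-1 + Y) (M(Y, G) = -5*Y + (-1 + Y)*G = -5*Y + G*(-1 + Y))
S(h) = 2*h*(4 + h**2) (S(h) = (h**2 + 4)*(2*h) = (4 + h**2)*(2*h) = 2*h*(4 + h**2))
U*S(M(1, 1)) = -310*(-1*1 - 5*1 + 1*1)*(4 + (-1*1 - 5*1 + 1*1)**2) = -310*(-1 - 5 + 1)*(4 + (-1 - 5 + 1)**2) = -310*(-5)*(4 + (-5)**2) = -310*(-5)*(4 + 25) = -310*(-5)*29 = -155*(-290) = 44950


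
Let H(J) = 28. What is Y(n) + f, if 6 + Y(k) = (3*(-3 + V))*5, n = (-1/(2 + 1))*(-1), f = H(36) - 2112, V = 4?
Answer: -2075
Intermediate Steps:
f = -2084 (f = 28 - 2112 = -2084)
n = 1/3 (n = (-1/3)*(-1) = ((1/3)*(-1))*(-1) = -1/3*(-1) = 1/3 ≈ 0.33333)
Y(k) = 9 (Y(k) = -6 + (3*(-3 + 4))*5 = -6 + (3*1)*5 = -6 + 3*5 = -6 + 15 = 9)
Y(n) + f = 9 - 2084 = -2075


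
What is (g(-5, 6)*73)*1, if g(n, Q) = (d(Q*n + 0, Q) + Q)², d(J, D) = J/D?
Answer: 73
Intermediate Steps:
g(n, Q) = (Q + n)² (g(n, Q) = ((Q*n + 0)/Q + Q)² = ((Q*n)/Q + Q)² = (n + Q)² = (Q + n)²)
(g(-5, 6)*73)*1 = ((6 - 5)²*73)*1 = (1²*73)*1 = (1*73)*1 = 73*1 = 73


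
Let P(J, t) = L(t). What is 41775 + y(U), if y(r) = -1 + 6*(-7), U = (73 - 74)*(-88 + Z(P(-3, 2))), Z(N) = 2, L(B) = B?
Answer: 41732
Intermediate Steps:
P(J, t) = t
U = 86 (U = (73 - 74)*(-88 + 2) = -1*(-86) = 86)
y(r) = -43 (y(r) = -1 - 42 = -43)
41775 + y(U) = 41775 - 43 = 41732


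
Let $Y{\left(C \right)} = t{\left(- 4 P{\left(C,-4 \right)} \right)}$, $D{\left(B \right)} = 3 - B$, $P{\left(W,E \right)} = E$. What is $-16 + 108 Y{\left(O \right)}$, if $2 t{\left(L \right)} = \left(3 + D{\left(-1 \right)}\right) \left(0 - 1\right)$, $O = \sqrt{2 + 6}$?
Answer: $-394$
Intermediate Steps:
$O = 2 \sqrt{2}$ ($O = \sqrt{8} = 2 \sqrt{2} \approx 2.8284$)
$t{\left(L \right)} = - \frac{7}{2}$ ($t{\left(L \right)} = \frac{\left(3 + \left(3 - -1\right)\right) \left(0 - 1\right)}{2} = \frac{\left(3 + \left(3 + 1\right)\right) \left(-1\right)}{2} = \frac{\left(3 + 4\right) \left(-1\right)}{2} = \frac{7 \left(-1\right)}{2} = \frac{1}{2} \left(-7\right) = - \frac{7}{2}$)
$Y{\left(C \right)} = - \frac{7}{2}$
$-16 + 108 Y{\left(O \right)} = -16 + 108 \left(- \frac{7}{2}\right) = -16 - 378 = -394$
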